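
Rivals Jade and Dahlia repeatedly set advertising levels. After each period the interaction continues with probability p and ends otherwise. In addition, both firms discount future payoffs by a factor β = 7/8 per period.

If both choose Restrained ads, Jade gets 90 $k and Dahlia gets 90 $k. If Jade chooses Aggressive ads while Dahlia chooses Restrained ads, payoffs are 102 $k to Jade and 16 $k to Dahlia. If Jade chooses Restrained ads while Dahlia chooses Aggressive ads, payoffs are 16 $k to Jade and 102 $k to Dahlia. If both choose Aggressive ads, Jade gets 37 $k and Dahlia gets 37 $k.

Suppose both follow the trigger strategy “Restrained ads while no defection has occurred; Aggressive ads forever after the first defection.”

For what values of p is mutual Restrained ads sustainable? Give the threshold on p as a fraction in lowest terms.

96/455

Expected continuation weight on next period's payoff is β·p = 7/8·p, which plays the role of the discount factor.
Cooperation requires 7/8·p ≥ (102−90)/(102−37) = 12/65, hence p ≥ 96/455.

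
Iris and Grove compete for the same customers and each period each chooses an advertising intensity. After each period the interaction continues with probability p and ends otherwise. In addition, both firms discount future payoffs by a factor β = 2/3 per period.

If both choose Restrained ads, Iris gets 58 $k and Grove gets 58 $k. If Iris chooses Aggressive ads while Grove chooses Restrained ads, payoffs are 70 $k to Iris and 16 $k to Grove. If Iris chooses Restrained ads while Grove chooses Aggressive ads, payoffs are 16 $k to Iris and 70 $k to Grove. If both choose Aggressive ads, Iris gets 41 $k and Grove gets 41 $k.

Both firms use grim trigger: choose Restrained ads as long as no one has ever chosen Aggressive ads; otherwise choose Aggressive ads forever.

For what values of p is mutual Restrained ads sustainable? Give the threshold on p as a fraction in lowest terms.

Expected continuation weight on next period's payoff is β·p = 2/3·p, which plays the role of the discount factor.
Cooperation requires 2/3·p ≥ (70−58)/(70−41) = 12/29, hence p ≥ 18/29.

18/29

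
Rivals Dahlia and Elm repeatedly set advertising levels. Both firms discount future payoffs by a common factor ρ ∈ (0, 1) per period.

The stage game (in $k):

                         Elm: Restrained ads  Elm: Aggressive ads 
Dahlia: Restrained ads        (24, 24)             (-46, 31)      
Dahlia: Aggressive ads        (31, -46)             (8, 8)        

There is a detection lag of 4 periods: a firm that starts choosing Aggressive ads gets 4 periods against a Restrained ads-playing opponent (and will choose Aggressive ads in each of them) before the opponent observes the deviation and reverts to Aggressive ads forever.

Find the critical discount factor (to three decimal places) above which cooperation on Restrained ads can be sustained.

0.743

A deviator earns 31 for 4 periods, then 8 forever; cooperating earns 24 forever. Multiplying the IC by (1−ρ):
24 ≥ 31(1−ρ^4) + 8ρ^4, so 23·ρ^4 ≥ 7 and ρ^4 ≥ 7/23.
ρ ≥ (7/23)^(1/4) ≈ 0.743.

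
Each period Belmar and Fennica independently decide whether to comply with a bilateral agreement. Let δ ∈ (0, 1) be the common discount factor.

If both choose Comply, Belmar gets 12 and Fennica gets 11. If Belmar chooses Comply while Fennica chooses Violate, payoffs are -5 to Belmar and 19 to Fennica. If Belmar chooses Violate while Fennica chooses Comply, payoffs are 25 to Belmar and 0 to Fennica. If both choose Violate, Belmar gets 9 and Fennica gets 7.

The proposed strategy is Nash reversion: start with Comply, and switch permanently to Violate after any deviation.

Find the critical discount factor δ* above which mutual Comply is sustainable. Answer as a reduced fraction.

13/16

Belmar: cooperation gives 12 each period; deviation gives 25 once then 9 forever.
  12/(1−δ) ≥ 25 + 9δ/(1−δ) ⇒ δ ≥ 13/16.
Fennica: cooperation gives 11 each period; deviation gives 19 once then 7 forever.
  δ ≥ 8/12 = 2/3.
Both must hold, so the binding constraint is Belmar's: δ ≥ 13/16.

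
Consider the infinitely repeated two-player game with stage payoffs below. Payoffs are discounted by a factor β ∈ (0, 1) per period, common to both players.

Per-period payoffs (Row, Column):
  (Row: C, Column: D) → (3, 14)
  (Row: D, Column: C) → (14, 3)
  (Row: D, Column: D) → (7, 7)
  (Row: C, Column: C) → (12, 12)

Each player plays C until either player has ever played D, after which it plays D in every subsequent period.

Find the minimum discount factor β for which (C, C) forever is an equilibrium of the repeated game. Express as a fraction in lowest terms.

12/(1−β) ≥ 14 + 7β/(1−β)
12 ≥ 14 − 7β
β ≥ 2/7.

2/7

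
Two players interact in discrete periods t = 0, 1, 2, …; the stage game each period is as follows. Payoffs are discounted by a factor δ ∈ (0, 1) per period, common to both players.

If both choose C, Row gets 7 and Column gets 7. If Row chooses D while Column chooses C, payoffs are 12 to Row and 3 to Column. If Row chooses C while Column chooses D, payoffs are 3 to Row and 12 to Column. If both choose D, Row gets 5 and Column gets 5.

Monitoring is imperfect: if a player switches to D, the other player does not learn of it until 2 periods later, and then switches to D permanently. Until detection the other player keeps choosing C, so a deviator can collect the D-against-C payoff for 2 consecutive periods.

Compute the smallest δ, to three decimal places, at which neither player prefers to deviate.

A deviator earns 12 for 2 periods, then 5 forever; cooperating earns 7 forever. Multiplying the IC by (1−δ):
7 ≥ 12(1−δ^2) + 5δ^2, so 7·δ^2 ≥ 5 and δ^2 ≥ 5/7.
δ ≥ (5/7)^(1/2) ≈ 0.845.

0.845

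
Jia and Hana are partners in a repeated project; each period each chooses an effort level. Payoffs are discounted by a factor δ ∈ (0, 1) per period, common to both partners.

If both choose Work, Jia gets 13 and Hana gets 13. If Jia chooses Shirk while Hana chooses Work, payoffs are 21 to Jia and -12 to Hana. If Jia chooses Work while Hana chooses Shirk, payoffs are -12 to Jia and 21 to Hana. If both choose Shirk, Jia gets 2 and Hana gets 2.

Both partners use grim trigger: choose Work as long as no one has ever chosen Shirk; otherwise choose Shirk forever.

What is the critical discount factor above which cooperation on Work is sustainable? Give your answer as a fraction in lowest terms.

Under grim trigger the critical discount factor is (T−C)/(T−P) with T = 21, C = 13, P = 2.
δ* = (21−13)/(21−2) = 8/19.

8/19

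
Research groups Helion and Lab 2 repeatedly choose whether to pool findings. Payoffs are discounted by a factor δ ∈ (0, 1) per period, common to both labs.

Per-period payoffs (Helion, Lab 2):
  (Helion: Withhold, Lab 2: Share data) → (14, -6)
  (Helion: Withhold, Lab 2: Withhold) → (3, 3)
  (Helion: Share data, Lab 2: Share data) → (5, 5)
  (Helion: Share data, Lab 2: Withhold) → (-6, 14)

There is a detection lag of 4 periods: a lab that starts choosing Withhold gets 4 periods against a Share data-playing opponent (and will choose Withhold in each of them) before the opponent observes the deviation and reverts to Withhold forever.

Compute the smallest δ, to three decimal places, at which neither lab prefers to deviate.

A deviator earns 14 for 4 periods, then 3 forever; cooperating earns 5 forever. Multiplying the IC by (1−δ):
5 ≥ 14(1−δ^4) + 3δ^4, so 11·δ^4 ≥ 9 and δ^4 ≥ 9/11.
δ ≥ (9/11)^(1/4) ≈ 0.951.

0.951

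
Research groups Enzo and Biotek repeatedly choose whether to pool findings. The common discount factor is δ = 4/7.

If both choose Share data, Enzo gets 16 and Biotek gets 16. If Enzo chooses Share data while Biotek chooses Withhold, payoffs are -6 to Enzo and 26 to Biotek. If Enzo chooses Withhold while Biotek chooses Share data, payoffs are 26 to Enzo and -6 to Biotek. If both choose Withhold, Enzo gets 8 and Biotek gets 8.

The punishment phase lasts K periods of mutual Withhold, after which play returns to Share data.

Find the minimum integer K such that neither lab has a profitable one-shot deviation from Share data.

Need Σ_{k=1}^{K} δ^k ≥ (26−16)/(16−8) = 1.2500 at δ = 4/7.
At K = 4 the sum is 1.1912 < 1.2500; at K = 5 it is 1.2521 ≥ 1.2500.
So the minimum punishment length is K = 5.

5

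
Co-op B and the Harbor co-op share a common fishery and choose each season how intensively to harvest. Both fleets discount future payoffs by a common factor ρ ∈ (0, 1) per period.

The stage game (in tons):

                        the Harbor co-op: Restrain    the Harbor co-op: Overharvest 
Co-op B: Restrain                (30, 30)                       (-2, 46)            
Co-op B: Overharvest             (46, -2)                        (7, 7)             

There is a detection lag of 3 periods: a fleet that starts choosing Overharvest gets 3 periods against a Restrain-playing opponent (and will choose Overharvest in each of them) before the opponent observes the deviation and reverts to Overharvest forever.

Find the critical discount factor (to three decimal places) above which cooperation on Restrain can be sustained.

0.743

A deviator earns 46 for 3 periods, then 7 forever; cooperating earns 30 forever. Multiplying the IC by (1−ρ):
30 ≥ 46(1−ρ^3) + 7ρ^3, so 39·ρ^3 ≥ 16 and ρ^3 ≥ 16/39.
ρ ≥ (16/39)^(1/3) ≈ 0.743.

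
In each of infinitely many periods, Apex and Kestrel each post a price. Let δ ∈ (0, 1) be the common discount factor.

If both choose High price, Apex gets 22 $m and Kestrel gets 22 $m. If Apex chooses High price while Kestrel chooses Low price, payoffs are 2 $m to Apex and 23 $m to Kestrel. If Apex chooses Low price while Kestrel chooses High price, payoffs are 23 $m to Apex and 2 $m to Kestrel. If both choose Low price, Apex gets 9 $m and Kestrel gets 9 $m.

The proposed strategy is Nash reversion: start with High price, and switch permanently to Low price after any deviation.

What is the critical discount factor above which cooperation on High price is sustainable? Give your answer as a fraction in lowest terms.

One-period gain from deviating is 23 − 22 = 1. The loss is 22 − 9 = 13 in every subsequent period, with present value 13·δ/(1−δ).
Deviation is unprofitable when 13·δ/(1−δ) ≥ 1, i.e. δ/(1−δ) ≥ 1/13.
Equivalently δ ≥ 1/(1+13) = 1/14.

1/14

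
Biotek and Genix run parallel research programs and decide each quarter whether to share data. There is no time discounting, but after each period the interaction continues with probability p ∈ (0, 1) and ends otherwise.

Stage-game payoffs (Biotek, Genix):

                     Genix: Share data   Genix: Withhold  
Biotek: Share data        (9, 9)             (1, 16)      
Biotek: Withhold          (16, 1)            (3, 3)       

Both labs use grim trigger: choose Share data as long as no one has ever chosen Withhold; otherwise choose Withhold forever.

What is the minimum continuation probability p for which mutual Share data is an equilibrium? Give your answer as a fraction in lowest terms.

Expected cooperation value is 9 + p·9 + p²·9 + … = 9/(1−p); deviation gives 16 + p·3/(1−p).
9 ≥ 16(1−p) + 3p ⇒ 13p ≥ 7 ⇒ p ≥ 7/13.

7/13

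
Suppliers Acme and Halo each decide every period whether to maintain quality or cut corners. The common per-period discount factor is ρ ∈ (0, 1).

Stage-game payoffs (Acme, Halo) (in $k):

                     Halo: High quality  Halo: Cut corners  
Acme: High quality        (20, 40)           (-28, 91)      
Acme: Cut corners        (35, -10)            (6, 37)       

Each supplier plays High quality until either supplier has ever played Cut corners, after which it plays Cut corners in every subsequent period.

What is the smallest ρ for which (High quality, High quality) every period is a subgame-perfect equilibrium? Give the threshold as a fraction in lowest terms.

Acme's threshold: (35−20)/(35−6) = 15/29.
Halo's threshold: (91−40)/(91−37) = 17/18.
15/29 < 17/18, so Halo binds and ρ* = 17/18.

17/18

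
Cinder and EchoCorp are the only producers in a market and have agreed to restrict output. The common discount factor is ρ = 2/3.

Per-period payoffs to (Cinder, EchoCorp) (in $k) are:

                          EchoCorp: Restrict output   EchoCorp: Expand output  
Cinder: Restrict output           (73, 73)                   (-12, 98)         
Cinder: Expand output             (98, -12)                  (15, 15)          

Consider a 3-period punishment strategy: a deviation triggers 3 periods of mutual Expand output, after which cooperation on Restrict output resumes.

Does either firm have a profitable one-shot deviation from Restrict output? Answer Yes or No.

IC: ρ+…+ρ^3 ≥ (98−73)/(73−15) = 25/58.
At ρ = 2/3: partial sum = 1.4074 ≥ 0.4310. Cooperation sustainable.

No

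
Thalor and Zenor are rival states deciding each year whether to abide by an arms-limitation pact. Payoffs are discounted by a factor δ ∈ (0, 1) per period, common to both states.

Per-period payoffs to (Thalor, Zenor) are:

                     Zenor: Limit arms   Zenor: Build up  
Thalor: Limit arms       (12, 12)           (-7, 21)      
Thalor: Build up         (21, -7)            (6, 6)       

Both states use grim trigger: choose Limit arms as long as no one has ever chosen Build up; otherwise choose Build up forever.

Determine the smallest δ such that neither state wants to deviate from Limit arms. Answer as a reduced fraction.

Under grim trigger the critical discount factor is (T−C)/(T−P) with T = 21, C = 12, P = 6.
δ* = (21−12)/(21−6) = 9/15 = 3/5.

3/5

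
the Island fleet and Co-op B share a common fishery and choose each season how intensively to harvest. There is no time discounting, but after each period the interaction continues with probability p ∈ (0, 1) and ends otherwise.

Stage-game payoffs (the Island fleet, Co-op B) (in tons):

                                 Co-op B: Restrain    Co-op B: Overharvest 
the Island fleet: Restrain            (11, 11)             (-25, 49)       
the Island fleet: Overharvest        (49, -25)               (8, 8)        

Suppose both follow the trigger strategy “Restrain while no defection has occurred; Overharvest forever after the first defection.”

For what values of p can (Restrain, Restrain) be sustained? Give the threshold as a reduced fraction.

38/41

With no time discounting, the continuation probability p plays the role of the discount factor.
Grim-trigger IC: 11/(1−p) ≥ 49 + 8p/(1−p) ⇒ p ≥ (49−11)/(49−8) = 38/41.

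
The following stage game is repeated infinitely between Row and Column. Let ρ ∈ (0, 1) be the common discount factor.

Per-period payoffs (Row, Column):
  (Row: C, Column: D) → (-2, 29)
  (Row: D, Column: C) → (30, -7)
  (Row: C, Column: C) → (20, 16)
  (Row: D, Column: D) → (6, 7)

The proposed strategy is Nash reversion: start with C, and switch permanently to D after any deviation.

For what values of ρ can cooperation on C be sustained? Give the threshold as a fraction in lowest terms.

Row's threshold: (30−20)/(30−6) = 5/12.
Column's threshold: (29−16)/(29−7) = 13/22.
5/12 < 13/22, so Column binds and ρ* = 13/22.

13/22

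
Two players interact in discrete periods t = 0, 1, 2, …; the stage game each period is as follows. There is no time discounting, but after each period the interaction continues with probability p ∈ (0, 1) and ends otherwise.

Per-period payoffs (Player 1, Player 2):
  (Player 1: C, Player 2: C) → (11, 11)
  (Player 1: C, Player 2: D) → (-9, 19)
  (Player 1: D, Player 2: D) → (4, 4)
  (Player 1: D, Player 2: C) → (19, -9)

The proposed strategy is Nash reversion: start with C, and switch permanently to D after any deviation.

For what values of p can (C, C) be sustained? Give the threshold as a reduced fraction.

With no time discounting, the continuation probability p plays the role of the discount factor.
Grim-trigger IC: 11/(1−p) ≥ 19 + 4p/(1−p) ⇒ p ≥ (19−11)/(19−4) = 8/15.

8/15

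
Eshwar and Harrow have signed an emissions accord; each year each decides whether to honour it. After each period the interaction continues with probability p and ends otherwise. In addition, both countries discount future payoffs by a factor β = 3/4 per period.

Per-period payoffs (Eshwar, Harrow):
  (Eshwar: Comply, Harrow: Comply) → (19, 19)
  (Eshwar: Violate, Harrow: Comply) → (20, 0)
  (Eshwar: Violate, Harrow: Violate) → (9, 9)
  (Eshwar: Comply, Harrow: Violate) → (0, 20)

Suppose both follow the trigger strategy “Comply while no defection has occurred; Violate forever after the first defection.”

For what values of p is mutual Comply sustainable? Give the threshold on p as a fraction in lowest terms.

Expected continuation weight on next period's payoff is β·p = 3/4·p, which plays the role of the discount factor.
Cooperation requires 3/4·p ≥ (20−19)/(20−9) = 1/11, hence p ≥ 4/33.

4/33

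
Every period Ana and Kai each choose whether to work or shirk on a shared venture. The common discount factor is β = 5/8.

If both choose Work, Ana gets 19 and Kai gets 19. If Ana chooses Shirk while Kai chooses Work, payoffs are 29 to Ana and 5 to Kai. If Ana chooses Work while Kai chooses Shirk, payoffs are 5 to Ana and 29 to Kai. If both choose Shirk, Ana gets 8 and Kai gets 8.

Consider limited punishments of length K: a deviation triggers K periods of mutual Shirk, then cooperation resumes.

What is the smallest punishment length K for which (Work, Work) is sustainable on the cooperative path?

2

No profitable deviation requires (19−8)(β+…+β^K) ≥ 29−19, i.e. β+…+β^K ≥ 10/11 ≈ 0.9091.
With β = 5/8, the partial sums are K=1: 0.6250, K=2: 1.0156.
K = 2 is the first length at which the sum reaches 0.9091.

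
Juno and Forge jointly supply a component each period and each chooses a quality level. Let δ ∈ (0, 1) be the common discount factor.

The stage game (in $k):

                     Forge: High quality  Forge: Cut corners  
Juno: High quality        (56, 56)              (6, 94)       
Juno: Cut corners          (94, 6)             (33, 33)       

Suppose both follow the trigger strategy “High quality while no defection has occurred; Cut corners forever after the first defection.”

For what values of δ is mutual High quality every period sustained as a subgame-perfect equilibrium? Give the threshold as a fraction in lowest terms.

Under grim trigger the critical discount factor is (T−C)/(T−P) with T = 94, C = 56, P = 33.
δ* = (94−56)/(94−33) = 38/61.

38/61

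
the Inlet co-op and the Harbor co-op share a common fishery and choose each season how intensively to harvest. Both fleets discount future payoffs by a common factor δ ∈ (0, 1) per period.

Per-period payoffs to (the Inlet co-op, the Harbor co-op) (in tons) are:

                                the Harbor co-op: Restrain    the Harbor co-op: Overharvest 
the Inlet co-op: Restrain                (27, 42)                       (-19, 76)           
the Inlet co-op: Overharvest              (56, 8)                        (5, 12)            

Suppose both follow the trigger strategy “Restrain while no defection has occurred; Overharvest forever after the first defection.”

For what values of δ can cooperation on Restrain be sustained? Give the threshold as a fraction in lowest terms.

29/51

For the Inlet co-op: deviation gain 56−27 = 29, per-period punishment loss 27−5 = 22. IC gives δ ≥ 29/51.
For the Harbor co-op: gain 34, loss 30 per period, so δ ≥ 34/64 = 17/32.
The tighter constraint is the Inlet co-op's, so cooperation needs δ ≥ 29/51.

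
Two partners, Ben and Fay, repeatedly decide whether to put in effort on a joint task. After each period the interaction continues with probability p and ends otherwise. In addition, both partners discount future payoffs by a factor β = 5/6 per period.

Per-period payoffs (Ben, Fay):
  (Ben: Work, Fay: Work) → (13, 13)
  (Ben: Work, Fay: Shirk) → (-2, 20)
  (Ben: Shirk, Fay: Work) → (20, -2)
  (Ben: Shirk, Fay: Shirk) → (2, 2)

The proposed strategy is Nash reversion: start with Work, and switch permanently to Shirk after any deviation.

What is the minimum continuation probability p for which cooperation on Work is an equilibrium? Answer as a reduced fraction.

Expected continuation weight on next period's payoff is β·p = 5/6·p, which plays the role of the discount factor.
Cooperation requires 5/6·p ≥ (20−13)/(20−2) = 7/18, hence p ≥ 7/15.

7/15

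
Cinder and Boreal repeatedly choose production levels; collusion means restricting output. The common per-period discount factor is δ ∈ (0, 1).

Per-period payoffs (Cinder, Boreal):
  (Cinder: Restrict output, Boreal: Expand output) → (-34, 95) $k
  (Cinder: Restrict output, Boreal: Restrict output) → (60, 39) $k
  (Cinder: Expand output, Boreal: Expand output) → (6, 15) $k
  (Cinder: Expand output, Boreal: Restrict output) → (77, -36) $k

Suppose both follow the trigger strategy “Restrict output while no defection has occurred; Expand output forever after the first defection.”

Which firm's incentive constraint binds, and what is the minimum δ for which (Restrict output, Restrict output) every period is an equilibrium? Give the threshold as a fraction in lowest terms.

Boreal; δ ≥ 7/10

Cinder's threshold: (77−60)/(77−6) = 17/71.
Boreal's threshold: (95−39)/(95−15) = 7/10.
17/71 < 7/10, so Boreal binds and δ* = 7/10.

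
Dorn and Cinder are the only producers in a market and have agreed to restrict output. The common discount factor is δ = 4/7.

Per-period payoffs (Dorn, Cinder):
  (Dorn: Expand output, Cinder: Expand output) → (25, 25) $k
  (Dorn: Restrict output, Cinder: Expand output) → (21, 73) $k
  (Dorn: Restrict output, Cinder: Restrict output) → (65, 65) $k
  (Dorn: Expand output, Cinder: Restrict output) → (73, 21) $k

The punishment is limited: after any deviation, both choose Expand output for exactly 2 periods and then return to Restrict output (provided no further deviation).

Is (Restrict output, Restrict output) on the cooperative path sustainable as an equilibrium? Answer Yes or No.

Yes

A one-shot deviation gives 73 now, then 25 for 2 periods, then back to 65.
Gain from deviating: (73−65) today; loss: (65−25) in each of the next 2 periods.
No-deviation condition: (65−25)(δ+…+δ^2) ≥ 73−65, i.e. δ+…+δ^2 ≥ 1/5.
At δ = 4/7: δ+…+δ^2 = 0.8980 ≥ 0.2000.
So cooperation is sustainable.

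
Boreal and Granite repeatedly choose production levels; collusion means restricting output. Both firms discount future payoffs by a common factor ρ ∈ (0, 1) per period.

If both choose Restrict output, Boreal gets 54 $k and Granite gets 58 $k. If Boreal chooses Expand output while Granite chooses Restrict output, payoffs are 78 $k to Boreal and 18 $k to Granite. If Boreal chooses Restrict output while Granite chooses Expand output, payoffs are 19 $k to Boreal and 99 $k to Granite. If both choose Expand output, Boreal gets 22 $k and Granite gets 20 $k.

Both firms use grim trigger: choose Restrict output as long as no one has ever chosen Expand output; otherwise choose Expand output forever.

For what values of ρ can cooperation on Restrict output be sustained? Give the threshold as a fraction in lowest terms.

41/79

Boreal's threshold: (78−54)/(78−22) = 3/7.
Granite's threshold: (99−58)/(99−20) = 41/79.
3/7 < 41/79, so Granite binds and ρ* = 41/79.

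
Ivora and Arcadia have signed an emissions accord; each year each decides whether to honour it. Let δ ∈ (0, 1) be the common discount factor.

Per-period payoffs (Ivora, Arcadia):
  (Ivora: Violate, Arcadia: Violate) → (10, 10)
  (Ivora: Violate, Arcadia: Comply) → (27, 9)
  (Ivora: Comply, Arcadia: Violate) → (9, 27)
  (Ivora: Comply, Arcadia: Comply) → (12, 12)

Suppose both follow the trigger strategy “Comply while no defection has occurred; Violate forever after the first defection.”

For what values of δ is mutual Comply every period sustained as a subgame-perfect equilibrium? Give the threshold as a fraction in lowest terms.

15/17

Cooperation forever yields 12 each period: 12/(1−δ).
Deviating yields 27 once, then 10 forever: 27 + 10δ/(1−δ).
No profitable deviation requires 12/(1−δ) ≥ 27 + 10δ/(1−δ).
Multiplying by (1−δ): 12 ≥ 27(1−δ) + 10δ = 27 − 17δ.
So 17δ ≥ 15, i.e. δ ≥ 15/17.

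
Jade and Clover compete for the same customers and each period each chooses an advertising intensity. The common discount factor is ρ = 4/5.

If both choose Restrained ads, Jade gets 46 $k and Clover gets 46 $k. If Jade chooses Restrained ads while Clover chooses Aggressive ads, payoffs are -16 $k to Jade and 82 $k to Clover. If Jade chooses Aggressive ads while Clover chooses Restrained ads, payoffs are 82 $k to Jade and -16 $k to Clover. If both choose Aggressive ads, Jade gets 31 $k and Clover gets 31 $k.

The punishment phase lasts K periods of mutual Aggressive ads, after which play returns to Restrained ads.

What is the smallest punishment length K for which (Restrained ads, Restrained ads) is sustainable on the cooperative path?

5

IC: ρ(1−ρ^K)/(1−ρ) ≥ (82−46)/(46−31) = 12/5.
With ρ = 4/5: need 1 − ρ^K ≥ 12/5·(1−4/5)/(4/5), i.e. ρ^K ≤ 0.4000.
Since (4/5)^4 = 0.4096 and (4/5)^5 = 0.3277, the smallest such K is 5.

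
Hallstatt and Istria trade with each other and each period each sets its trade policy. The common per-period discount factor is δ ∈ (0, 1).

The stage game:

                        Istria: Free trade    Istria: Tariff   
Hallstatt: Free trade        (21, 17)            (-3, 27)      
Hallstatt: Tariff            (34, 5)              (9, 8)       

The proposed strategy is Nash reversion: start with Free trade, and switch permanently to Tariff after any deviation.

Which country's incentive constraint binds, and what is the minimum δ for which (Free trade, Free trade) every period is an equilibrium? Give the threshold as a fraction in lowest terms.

Hallstatt: cooperation gives 21 each period; deviation gives 34 once then 9 forever.
  21/(1−δ) ≥ 34 + 9δ/(1−δ) ⇒ δ ≥ 13/25.
Istria: cooperation gives 17 each period; deviation gives 27 once then 8 forever.
  δ ≥ 10/19.
Both must hold, so the binding constraint is Istria's: δ ≥ 10/19.

Istria; δ ≥ 10/19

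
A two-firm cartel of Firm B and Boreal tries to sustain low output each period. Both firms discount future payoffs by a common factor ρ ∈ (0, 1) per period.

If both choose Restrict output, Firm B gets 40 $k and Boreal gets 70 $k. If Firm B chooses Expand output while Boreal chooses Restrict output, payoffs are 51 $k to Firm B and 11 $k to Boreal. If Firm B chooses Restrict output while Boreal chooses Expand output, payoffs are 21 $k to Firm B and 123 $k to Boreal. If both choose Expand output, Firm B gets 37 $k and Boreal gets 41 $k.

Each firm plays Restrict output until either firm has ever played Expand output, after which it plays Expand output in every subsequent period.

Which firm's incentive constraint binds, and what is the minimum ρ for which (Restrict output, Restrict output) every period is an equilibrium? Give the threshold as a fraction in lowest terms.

Firm B; ρ ≥ 11/14

Firm B's threshold: (51−40)/(51−37) = 11/14.
Boreal's threshold: (123−70)/(123−41) = 53/82.
11/14 > 53/82, so Firm B binds and ρ* = 11/14.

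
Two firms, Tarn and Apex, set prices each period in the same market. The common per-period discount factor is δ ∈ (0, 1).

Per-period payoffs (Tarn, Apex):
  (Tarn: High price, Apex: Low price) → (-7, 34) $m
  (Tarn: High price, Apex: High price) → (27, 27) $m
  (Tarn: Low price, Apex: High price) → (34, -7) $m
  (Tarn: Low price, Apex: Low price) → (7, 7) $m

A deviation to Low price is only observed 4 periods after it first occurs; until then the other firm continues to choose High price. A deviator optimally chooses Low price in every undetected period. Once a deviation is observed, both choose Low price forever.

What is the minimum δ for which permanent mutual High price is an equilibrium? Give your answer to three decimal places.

0.714

Deviating for the 4 undetected periods gains 34−27 = 7 per period over cooperation, then loses 27−7 = 20 per period forever once punishment starts.
Gain: 7(1 + δ + … + δ^3); loss: 20·δ^4/(1−δ).
No profitable deviation ⇔ 7(1−δ^4) ≤ 20·δ^4, i.e. δ^4 ≥ 7/(7+20) = 7/27.
Hence δ ≥ (7/27)^(1/4) ≈ 0.714.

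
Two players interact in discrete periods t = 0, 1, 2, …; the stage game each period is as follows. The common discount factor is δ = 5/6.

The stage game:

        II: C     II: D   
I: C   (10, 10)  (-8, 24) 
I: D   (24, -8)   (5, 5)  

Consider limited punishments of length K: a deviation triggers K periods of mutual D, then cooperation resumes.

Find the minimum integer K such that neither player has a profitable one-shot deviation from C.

5

No profitable deviation requires (10−5)(δ+…+δ^K) ≥ 24−10, i.e. δ+…+δ^K ≥ 14/5 ≈ 2.8000.
With δ = 5/6, the partial sums are K=1: 0.8333, K=2: 1.5278, K=3: 2.1065, K=4: 2.5887, K=5: 2.9906.
K = 5 is the first length at which the sum reaches 2.8000.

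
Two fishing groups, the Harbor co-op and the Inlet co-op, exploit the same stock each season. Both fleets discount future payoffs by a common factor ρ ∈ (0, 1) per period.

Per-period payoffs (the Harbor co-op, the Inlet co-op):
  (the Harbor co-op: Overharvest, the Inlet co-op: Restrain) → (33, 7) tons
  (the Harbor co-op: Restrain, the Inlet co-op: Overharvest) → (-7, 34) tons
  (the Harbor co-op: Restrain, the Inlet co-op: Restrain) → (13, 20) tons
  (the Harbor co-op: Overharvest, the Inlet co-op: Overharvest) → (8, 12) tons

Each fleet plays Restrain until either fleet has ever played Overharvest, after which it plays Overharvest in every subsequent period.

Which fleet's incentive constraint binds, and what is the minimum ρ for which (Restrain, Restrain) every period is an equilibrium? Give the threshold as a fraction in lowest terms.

the Harbor co-op: cooperation gives 13 each period; deviation gives 33 once then 8 forever.
  13/(1−ρ) ≥ 33 + 8ρ/(1−ρ) ⇒ ρ ≥ 20/25 = 4/5.
the Inlet co-op: cooperation gives 20 each period; deviation gives 34 once then 12 forever.
  ρ ≥ 14/22 = 7/11.
Both must hold, so the binding constraint is the Harbor co-op's: ρ ≥ 4/5.

the Harbor co-op; ρ ≥ 4/5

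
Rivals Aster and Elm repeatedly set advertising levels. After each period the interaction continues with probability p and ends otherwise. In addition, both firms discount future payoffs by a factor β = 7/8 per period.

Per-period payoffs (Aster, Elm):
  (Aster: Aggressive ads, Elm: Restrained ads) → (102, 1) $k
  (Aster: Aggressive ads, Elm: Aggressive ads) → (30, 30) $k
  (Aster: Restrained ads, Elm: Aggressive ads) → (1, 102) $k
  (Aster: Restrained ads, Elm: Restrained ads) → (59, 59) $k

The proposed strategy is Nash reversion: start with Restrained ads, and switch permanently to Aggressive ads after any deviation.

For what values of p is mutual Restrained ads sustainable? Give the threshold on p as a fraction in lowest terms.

43/63

With continuation probability p and discount β, the effective per-period discount factor is βp.
Grim-trigger IC: βp ≥ (102−59)/(102−30) = 43/72.
So p ≥ (43/72)/(7/8) = 43/63.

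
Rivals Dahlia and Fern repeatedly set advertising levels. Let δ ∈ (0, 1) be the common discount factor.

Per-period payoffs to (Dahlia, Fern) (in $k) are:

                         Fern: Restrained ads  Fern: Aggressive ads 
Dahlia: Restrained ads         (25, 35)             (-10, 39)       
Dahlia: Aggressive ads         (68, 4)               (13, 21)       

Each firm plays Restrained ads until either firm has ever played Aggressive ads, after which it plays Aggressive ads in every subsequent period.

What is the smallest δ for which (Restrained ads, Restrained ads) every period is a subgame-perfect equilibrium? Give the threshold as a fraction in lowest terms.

Dahlia's threshold: (68−25)/(68−13) = 43/55.
Fern's threshold: (39−35)/(39−21) = 2/9.
43/55 > 2/9, so Dahlia binds and δ* = 43/55.

43/55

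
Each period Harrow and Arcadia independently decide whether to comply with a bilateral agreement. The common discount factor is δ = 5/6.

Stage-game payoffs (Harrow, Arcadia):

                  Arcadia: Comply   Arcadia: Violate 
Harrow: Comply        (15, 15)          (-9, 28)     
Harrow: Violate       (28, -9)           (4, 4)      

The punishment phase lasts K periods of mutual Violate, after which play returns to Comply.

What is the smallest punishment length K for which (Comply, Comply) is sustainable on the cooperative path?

2

IC: δ(1−δ^K)/(1−δ) ≥ (28−15)/(15−4) = 13/11.
With δ = 5/6: need 1 − δ^K ≥ 13/11·(1−5/6)/(5/6), i.e. δ^K ≤ 0.7636.
Since (5/6)^1 = 0.8333 and (5/6)^2 = 0.6944, the smallest such K is 2.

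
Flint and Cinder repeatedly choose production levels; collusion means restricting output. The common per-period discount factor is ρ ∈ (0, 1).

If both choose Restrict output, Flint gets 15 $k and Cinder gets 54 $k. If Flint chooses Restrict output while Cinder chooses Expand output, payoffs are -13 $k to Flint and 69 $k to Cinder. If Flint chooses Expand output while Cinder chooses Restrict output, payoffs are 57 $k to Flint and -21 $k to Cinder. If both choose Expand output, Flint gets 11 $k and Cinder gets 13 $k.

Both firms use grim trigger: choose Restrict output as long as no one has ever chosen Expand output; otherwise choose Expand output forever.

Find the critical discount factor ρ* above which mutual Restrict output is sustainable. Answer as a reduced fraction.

21/23

Flint: cooperation gives 15 each period; deviation gives 57 once then 11 forever.
  15/(1−ρ) ≥ 57 + 11ρ/(1−ρ) ⇒ ρ ≥ 42/46 = 21/23.
Cinder: cooperation gives 54 each period; deviation gives 69 once then 13 forever.
  ρ ≥ 15/56.
Both must hold, so the binding constraint is Flint's: ρ ≥ 21/23.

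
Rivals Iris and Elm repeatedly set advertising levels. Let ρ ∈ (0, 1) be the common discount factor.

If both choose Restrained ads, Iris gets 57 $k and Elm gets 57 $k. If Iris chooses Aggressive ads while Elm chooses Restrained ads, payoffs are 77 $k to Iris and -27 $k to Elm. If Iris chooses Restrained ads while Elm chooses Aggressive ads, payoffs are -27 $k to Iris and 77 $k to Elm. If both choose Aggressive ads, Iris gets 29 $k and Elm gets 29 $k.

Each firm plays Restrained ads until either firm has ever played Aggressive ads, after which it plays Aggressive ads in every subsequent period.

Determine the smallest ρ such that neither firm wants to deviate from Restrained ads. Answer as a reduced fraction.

5/12

Cooperation forever yields 57 each period: 57/(1−ρ).
Deviating yields 77 once, then 29 forever: 77 + 29ρ/(1−ρ).
No profitable deviation requires 57/(1−ρ) ≥ 77 + 29ρ/(1−ρ).
Multiplying by (1−ρ): 57 ≥ 77(1−ρ) + 29ρ = 77 − 48ρ.
So 48ρ ≥ 20, i.e. ρ ≥ 20/48 = 5/12.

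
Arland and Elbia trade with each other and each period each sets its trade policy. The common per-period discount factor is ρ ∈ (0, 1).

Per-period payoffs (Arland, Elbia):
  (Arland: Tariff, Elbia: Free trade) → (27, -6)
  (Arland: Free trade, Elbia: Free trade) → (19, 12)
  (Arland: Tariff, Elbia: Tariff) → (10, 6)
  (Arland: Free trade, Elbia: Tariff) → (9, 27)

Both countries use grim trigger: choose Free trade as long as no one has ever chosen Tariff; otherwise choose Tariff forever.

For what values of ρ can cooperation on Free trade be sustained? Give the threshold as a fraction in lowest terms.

Arland: cooperation gives 19 each period; deviation gives 27 once then 10 forever.
  19/(1−ρ) ≥ 27 + 10ρ/(1−ρ) ⇒ ρ ≥ 8/17.
Elbia: cooperation gives 12 each period; deviation gives 27 once then 6 forever.
  ρ ≥ 15/21 = 5/7.
Both must hold, so the binding constraint is Elbia's: ρ ≥ 5/7.

5/7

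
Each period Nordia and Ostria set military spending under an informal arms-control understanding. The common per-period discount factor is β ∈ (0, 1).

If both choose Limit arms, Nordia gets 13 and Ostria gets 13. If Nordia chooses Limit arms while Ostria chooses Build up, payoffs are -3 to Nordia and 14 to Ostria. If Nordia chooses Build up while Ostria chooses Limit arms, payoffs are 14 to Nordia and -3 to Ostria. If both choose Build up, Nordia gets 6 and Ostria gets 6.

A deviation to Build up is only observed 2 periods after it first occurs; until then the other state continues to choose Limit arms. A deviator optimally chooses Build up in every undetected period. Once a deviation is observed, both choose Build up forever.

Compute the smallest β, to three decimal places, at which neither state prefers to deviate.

The best deviation is to choose Build up for all 2 undetected periods, earning 14 each, then 6 forever once detected.
Deviation value: 14(1−β^2)/(1−β) + 6β^2/(1−β); cooperation value: 13/(1−β).
IC: 13 ≥ 14(1−β^2) + 6β^2 = 14 − 8β^2.
So β^2 ≥ 1/8, giving β ≥ (1/8)^(1/2) ≈ 0.354.

0.354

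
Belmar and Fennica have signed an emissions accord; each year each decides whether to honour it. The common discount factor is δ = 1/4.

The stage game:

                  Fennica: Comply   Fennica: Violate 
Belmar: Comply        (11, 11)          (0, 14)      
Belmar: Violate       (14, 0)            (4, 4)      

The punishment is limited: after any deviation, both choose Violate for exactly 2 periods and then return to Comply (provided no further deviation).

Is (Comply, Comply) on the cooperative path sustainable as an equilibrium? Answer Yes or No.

No

IC: δ+…+δ^2 ≥ (14−11)/(11−4) = 3/7.
At δ = 1/4: partial sum = 0.3125 < 0.4286. Cooperation not sustainable.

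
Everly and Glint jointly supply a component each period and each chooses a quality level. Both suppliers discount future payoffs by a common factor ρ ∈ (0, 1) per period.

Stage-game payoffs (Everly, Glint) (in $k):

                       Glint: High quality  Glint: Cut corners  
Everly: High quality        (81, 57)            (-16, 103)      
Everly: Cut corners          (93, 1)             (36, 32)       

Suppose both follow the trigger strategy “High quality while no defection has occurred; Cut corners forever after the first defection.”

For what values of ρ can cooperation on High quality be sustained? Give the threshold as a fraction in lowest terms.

46/71

Everly's threshold: (93−81)/(93−36) = 4/19.
Glint's threshold: (103−57)/(103−32) = 46/71.
4/19 < 46/71, so Glint binds and ρ* = 46/71.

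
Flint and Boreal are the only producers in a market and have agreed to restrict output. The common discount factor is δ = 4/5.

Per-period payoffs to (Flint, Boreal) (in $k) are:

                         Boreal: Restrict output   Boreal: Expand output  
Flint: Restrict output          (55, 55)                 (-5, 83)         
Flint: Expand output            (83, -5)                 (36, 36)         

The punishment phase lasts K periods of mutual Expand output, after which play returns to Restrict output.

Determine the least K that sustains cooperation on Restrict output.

Need Σ_{k=1}^{K} δ^k ≥ (83−55)/(55−36) = 1.4737 at δ = 4/5.
At K = 2 the sum is 1.4400 < 1.4737; at K = 3 it is 1.9520 ≥ 1.4737.
So the minimum punishment length is K = 3.

3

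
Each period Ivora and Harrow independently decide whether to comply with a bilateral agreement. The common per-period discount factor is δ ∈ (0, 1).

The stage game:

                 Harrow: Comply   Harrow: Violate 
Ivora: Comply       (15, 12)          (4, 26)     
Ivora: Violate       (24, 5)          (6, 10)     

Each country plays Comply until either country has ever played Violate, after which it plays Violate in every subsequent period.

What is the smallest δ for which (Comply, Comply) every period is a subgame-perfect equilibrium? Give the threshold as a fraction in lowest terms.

Ivora: cooperation gives 15 each period; deviation gives 24 once then 6 forever.
  15/(1−δ) ≥ 24 + 6δ/(1−δ) ⇒ δ ≥ 9/18 = 1/2.
Harrow: cooperation gives 12 each period; deviation gives 26 once then 10 forever.
  δ ≥ 14/16 = 7/8.
Both must hold, so the binding constraint is Harrow's: δ ≥ 7/8.

7/8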